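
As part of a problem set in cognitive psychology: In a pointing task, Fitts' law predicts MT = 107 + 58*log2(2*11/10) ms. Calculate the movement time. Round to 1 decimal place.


MT = 107 + 58 * log2(2*11/10)
2D/W = 2.2
log2(2.2) = 1.1375
MT = 107 + 58 * 1.1375
= 173.0 ms


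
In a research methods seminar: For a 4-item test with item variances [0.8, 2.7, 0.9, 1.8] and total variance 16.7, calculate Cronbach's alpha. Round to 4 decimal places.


alpha = (k/(k-1)) * (1 - sum(s_i^2)/s_total^2)
sum(item variances) = 6.2
k/(k-1) = 4/3 = 1.333333
1 - 6.2/16.7 = 1 - 0.371257 = 0.628743
alpha = 1.333333 * 0.628743
= 0.8383


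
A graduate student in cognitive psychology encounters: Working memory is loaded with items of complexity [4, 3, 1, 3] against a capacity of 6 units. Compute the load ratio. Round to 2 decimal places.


Total complexity = 4 + 3 + 1 + 3 = 11
Load = total / capacity = 11 / 6
= 1.83


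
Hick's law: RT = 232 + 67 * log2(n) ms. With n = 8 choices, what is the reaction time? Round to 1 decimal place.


RT = 232 + 67 * log2(8)
log2(8) = 3.0
RT = 232 + 67 * 3.0
= 232 + 201.0
= 433.0 ms


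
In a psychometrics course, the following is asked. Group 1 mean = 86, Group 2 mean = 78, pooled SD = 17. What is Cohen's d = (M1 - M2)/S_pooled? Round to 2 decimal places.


Cohen's d = (M1 - M2) / S_pooled
= (86 - 78) / 17
= 8 / 17
= 0.47


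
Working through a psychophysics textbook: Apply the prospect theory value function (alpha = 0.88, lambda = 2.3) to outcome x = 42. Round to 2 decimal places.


Since x = 42 >= 0, use v(x) = x^0.88
42^0.88 = 26.82
v(42) = 26.82


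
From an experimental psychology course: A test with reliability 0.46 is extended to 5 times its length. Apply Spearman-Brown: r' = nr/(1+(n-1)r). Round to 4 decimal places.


r_new = n*r / (1 + (n-1)*r)
Numerator = 5 * 0.46 = 2.3
Denominator = 1 + 4 * 0.46 = 2.84
r_new = 2.3 / 2.84
= 0.8099


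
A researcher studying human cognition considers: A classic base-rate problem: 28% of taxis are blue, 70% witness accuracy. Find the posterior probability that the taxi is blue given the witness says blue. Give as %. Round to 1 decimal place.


P(blue | says blue) = P(says blue | blue)*P(blue) / [P(says blue | blue)*P(blue) + P(says blue | not blue)*P(not blue)]
Numerator = 0.7 * 0.28 = 0.196
False identification = 0.3 * 0.72 = 0.216
P = 0.196 / (0.196 + 0.216)
= 0.196 / 0.412
As percentage = 47.6


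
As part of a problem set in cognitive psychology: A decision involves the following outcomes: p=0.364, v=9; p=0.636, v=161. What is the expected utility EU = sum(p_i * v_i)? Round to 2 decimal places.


EU = sum(p_i * v_i)
0.364 * 9 = 3.276
0.636 * 161 = 102.396
EU = 3.276 + 102.396
= 105.67


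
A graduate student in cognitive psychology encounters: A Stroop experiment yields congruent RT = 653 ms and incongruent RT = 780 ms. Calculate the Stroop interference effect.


Stroop effect = RT(incongruent) - RT(congruent)
= 780 - 653
= 127 ms


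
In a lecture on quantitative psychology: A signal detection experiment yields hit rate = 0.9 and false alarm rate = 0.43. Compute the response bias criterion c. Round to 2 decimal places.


c = -0.5 * (z(HR) + z(FAR))
z(0.9) = 1.2816
z(0.43) = -0.1764
c = -0.5 * (1.2816 + -0.1764)
= -0.5 * 1.1052
= -0.55


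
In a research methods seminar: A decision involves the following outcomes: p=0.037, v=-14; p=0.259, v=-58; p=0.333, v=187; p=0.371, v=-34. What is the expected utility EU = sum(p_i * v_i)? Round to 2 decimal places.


EU = sum(p_i * v_i)
0.037 * -14 = -0.518
0.259 * -58 = -15.022
0.333 * 187 = 62.271
0.371 * -34 = -12.614
EU = -0.518 + -15.022 + 62.271 + -12.614
= 34.12


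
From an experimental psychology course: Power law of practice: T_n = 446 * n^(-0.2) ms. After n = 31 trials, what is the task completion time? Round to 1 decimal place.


T_n = 446 * 31^(-0.2)
31^(-0.2) = 0.503185
T_n = 446 * 0.503185
= 224.4 ms


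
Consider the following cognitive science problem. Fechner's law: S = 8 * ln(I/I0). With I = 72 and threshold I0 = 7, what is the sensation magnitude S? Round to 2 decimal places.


S = 8 * ln(72/7)
I/I0 = 10.285714
ln(10.285714) = 2.3308
S = 8 * 2.3308
= 18.65


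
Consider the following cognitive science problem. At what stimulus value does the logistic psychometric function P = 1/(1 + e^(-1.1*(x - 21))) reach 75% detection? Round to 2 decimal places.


At P = 0.75: 0.75 = 1/(1 + e^(-k*(x-x0)))
Solving: e^(-k*(x-x0)) = 1/3
x = x0 + ln(3)/k
ln(3) = 1.0986
x = 21 + 1.0986/1.1
= 21 + 0.9987
= 22.00


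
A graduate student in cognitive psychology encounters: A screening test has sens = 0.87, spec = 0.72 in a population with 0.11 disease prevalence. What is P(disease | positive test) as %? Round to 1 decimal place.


PPV = (sens * prev) / (sens * prev + (1-spec) * (1-prev))
Numerator = 0.87 * 0.11 = 0.0957
P(positive and no disease) = (1 - spec) * (1 - prev) = (1 - 0.72) * (1 - 0.11) = 0.2492
Denominator = 0.0957 + 0.2492 = 0.3449
PPV = 0.0957 / 0.3449 = 0.277472
As percentage = 27.7


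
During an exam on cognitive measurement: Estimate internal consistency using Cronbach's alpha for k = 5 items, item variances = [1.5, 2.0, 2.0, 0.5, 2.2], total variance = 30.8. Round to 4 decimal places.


alpha = (k/(k-1)) * (1 - sum(s_i^2)/s_total^2)
sum(item variances) = 8.2
k/(k-1) = 5/4 = 1.25
1 - 8.2/30.8 = 1 - 0.266234 = 0.733766
alpha = 1.25 * 0.733766
= 0.9172


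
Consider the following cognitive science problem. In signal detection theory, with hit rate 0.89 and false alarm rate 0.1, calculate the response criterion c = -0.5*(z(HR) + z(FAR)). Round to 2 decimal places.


c = -0.5 * (z(HR) + z(FAR))
z(0.89) = 1.2265
z(0.1) = -1.2816
c = -0.5 * (1.2265 + -1.2816)
= -0.5 * -0.0551
= 0.03


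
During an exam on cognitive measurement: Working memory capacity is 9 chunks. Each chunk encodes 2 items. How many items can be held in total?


Total items = chunks * items_per_chunk
= 9 * 2
= 18


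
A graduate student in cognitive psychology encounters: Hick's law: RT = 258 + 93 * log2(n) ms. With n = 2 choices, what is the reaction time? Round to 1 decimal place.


RT = 258 + 93 * log2(2)
log2(2) = 1.0
RT = 258 + 93 * 1.0
= 258 + 93.0
= 351.0 ms


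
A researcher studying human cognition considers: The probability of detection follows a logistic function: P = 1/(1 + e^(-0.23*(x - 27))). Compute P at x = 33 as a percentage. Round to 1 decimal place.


P(x) = 1/(1 + e^(-0.23*(33 - 27)))
Exponent = -0.23 * 6 = -1.38
e^(-1.38) = 0.251579
P = 1/(1 + 0.251579) = 0.798991
Percentage = 79.9


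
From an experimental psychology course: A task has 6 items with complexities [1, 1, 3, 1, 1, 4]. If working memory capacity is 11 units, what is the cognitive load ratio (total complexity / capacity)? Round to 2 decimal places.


Total complexity = 1 + 1 + 3 + 1 + 1 + 4 = 11
Load = total / capacity = 11 / 11
= 1.00


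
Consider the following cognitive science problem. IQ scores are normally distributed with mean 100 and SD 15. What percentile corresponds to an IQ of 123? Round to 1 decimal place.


z = (IQ - mean) / SD
z = (123 - 100) / 15 = 1.5333
Percentile = Phi(1.5333) * 100
Phi(1.5333) = 0.937399
= 93.7


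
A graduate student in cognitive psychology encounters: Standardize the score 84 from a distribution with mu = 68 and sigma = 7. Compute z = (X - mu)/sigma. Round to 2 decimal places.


z = (X - mu) / sigma
= (84 - 68) / 7
= 16 / 7
= 2.29


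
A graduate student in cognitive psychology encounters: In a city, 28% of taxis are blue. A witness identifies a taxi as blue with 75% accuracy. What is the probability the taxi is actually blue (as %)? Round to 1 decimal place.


P(blue | says blue) = P(says blue | blue)*P(blue) / [P(says blue | blue)*P(blue) + P(says blue | not blue)*P(not blue)]
Numerator = 0.75 * 0.28 = 0.21
False identification = 0.25 * 0.72 = 0.18
P = 0.21 / (0.21 + 0.18)
= 0.21 / 0.39
As percentage = 53.8


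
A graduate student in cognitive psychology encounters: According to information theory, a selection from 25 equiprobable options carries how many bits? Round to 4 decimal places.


H = log2(n)
H = log2(25)
= 4.6439


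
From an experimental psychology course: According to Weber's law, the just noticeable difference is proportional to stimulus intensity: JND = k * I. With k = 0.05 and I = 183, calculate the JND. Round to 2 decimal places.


JND = k * I
JND = 0.05 * 183
= 9.15


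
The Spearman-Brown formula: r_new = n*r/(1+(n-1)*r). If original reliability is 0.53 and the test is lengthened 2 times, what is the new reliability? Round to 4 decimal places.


r_new = n*r / (1 + (n-1)*r)
Numerator = 2 * 0.53 = 1.06
Denominator = 1 + 1 * 0.53 = 1.53
r_new = 1.06 / 1.53
= 0.6928


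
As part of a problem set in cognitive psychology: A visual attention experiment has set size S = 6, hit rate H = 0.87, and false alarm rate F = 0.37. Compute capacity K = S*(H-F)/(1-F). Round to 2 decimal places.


K = S * (H - F) / (1 - F)
H - F = 0.5
1 - F = 0.63
K = 6 * 0.5 / 0.63
= 4.76


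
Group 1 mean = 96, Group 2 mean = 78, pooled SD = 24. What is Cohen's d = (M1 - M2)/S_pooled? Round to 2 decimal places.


Cohen's d = (M1 - M2) / S_pooled
= (96 - 78) / 24
= 18 / 24
= 0.75


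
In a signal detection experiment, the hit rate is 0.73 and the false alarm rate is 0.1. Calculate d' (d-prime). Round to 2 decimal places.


d' = z(HR) - z(FAR)
z(0.73) = 0.6128
z(0.1) = -1.2816
d' = 0.6128 - -1.2816
= 1.89


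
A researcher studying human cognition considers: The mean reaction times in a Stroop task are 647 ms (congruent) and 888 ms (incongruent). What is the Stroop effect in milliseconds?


Stroop effect = RT(incongruent) - RT(congruent)
= 888 - 647
= 241 ms


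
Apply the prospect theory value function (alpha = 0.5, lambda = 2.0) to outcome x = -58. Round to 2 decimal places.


Since x = -58 < 0, use v(x) = -lambda*(-x)^alpha
(-x) = 58
58^0.5 = 7.6158
v(-58) = -2.0 * 7.6158
= -15.23


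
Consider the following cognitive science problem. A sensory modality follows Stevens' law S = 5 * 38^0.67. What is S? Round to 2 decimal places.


S = 5 * 38^0.67
38^0.67 = 11.4408
S = 5 * 11.4408
= 57.20


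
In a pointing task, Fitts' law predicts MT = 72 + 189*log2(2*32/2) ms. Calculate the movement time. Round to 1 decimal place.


MT = 72 + 189 * log2(2*32/2)
2D/W = 32.0
log2(32.0) = 5.0
MT = 72 + 189 * 5.0
= 1017.0 ms


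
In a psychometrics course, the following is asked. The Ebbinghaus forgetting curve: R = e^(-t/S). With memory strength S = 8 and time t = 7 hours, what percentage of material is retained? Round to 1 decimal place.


R = e^(-t/S)
-t/S = -7/8 = -0.875
R = e^(-0.875) = 0.416862
Percentage = 0.416862 * 100
= 41.7


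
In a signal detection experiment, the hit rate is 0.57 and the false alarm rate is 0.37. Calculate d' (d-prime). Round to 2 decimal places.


d' = z(HR) - z(FAR)
z(0.57) = 0.1764
z(0.37) = -0.3319
d' = 0.1764 - -0.3319
= 0.51


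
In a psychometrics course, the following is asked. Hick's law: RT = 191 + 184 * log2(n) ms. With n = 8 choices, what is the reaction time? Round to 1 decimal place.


RT = 191 + 184 * log2(8)
log2(8) = 3.0
RT = 191 + 184 * 3.0
= 191 + 552.0
= 743.0 ms


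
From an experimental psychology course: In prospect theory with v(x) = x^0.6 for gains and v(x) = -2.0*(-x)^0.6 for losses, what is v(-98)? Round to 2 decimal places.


Since x = -98 < 0, use v(x) = -lambda*(-x)^alpha
(-x) = 98
98^0.6 = 15.658
v(-98) = -2.0 * 15.658
= -31.32


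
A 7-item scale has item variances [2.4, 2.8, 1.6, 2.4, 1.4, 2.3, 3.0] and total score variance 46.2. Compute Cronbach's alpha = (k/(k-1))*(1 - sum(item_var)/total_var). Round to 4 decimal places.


alpha = (k/(k-1)) * (1 - sum(s_i^2)/s_total^2)
sum(item variances) = 15.9
k/(k-1) = 7/6 = 1.166667
1 - 15.9/46.2 = 1 - 0.344156 = 0.655844
alpha = 1.166667 * 0.655844
= 0.7652


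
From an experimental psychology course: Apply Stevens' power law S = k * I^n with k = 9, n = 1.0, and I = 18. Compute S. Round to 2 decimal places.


S = 9 * 18^1.0
18^1.0 = 18.0
S = 9 * 18.0
= 162.00


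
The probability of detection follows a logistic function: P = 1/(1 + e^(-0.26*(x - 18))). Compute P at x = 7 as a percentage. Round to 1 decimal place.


P(x) = 1/(1 + e^(-0.26*(7 - 18)))
Exponent = -0.26 * -11 = 2.86
e^(2.86) = 17.461527
P = 1/(1 + 17.461527) = 0.054167
Percentage = 5.4


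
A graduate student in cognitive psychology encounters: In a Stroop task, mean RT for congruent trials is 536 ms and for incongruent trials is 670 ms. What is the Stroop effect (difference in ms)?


Stroop effect = RT(incongruent) - RT(congruent)
= 670 - 536
= 134 ms


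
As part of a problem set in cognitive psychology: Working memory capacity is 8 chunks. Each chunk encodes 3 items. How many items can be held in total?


Total items = chunks * items_per_chunk
= 8 * 3
= 24


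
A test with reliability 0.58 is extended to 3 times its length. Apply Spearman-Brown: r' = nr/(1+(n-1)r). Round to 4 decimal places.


r_new = n*r / (1 + (n-1)*r)
Numerator = 3 * 0.58 = 1.74
Denominator = 1 + 2 * 0.58 = 2.16
r_new = 1.74 / 2.16
= 0.8056


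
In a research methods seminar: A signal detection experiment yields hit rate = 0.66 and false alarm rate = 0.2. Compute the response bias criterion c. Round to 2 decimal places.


c = -0.5 * (z(HR) + z(FAR))
z(0.66) = 0.4125
z(0.2) = -0.8416
c = -0.5 * (0.4125 + -0.8416)
= -0.5 * -0.4291
= 0.21


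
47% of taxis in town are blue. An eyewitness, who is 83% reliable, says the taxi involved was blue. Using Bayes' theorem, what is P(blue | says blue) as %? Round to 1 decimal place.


P(blue | says blue) = P(says blue | blue)*P(blue) / [P(says blue | blue)*P(blue) + P(says blue | not blue)*P(not blue)]
Numerator = 0.83 * 0.47 = 0.3901
False identification = 0.17 * 0.53 = 0.0901
P = 0.3901 / (0.3901 + 0.0901)
= 0.3901 / 0.4802
As percentage = 81.2


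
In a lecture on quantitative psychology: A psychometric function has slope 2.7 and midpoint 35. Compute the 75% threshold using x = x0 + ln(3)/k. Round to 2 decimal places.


At P = 0.75: 0.75 = 1/(1 + e^(-k*(x-x0)))
Solving: e^(-k*(x-x0)) = 1/3
x = x0 + ln(3)/k
ln(3) = 1.0986
x = 35 + 1.0986/2.7
= 35 + 0.4069
= 35.41


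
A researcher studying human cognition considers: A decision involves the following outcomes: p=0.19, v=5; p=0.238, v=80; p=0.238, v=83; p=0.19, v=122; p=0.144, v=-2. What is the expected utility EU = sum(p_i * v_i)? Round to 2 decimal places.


EU = sum(p_i * v_i)
0.19 * 5 = 0.95
0.238 * 80 = 19.04
0.238 * 83 = 19.754
0.19 * 122 = 23.18
0.144 * -2 = -0.288
EU = 0.95 + 19.04 + 19.754 + 23.18 + -0.288
= 62.64


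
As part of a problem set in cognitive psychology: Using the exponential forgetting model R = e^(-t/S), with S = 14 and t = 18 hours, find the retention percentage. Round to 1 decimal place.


R = e^(-t/S)
-t/S = -18/14 = -1.285714
R = e^(-1.285714) = 0.276453
Percentage = 0.276453 * 100
= 27.6


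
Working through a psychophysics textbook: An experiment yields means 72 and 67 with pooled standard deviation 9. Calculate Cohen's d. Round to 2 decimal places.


Cohen's d = (M1 - M2) / S_pooled
= (72 - 67) / 9
= 5 / 9
= 0.56


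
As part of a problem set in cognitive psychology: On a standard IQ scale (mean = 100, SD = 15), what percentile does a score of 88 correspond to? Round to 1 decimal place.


z = (IQ - mean) / SD
z = (88 - 100) / 15 = -0.8
Percentile = Phi(-0.8) * 100
Phi(-0.8) = 0.211855
= 21.2


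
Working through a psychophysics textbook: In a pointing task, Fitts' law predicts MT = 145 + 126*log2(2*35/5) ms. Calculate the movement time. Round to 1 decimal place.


MT = 145 + 126 * log2(2*35/5)
2D/W = 14.0
log2(14.0) = 3.8074
MT = 145 + 126 * 3.8074
= 624.7 ms


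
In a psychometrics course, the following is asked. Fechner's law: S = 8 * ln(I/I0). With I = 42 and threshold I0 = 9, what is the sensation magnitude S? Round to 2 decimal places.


S = 8 * ln(42/9)
I/I0 = 4.666667
ln(4.666667) = 1.5404
S = 8 * 1.5404
= 12.32


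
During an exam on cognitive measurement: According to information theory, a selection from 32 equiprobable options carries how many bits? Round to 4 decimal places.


H = log2(n)
H = log2(32)
= 5.0000


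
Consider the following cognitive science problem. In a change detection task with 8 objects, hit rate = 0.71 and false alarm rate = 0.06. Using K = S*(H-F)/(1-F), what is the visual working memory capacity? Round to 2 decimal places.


K = S * (H - F) / (1 - F)
H - F = 0.65
1 - F = 0.94
K = 8 * 0.65 / 0.94
= 5.53


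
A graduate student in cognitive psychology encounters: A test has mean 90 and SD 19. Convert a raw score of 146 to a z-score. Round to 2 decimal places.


z = (X - mu) / sigma
= (146 - 90) / 19
= 56 / 19
= 2.95


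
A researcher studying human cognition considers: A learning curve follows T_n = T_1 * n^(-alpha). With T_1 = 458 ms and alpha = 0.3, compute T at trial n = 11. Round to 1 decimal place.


T_n = 458 * 11^(-0.3)
11^(-0.3) = 0.48706
T_n = 458 * 0.48706
= 223.1 ms


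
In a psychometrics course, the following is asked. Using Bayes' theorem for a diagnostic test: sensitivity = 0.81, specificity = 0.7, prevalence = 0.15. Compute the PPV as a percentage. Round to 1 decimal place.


PPV = (sens * prev) / (sens * prev + (1-spec) * (1-prev))
Numerator = 0.81 * 0.15 = 0.1215
P(positive and no disease) = (1 - spec) * (1 - prev) = (1 - 0.7) * (1 - 0.15) = 0.255
Denominator = 0.1215 + 0.255 = 0.3765
PPV = 0.1215 / 0.3765 = 0.322709
As percentage = 32.3


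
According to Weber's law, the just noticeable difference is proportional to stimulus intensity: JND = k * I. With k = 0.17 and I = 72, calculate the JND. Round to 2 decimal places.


JND = k * I
JND = 0.17 * 72
= 12.24


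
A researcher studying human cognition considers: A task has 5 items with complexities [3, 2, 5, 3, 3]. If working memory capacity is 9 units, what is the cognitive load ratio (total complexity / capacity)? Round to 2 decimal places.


Total complexity = 3 + 2 + 5 + 3 + 3 = 16
Load = total / capacity = 16 / 9
= 1.78


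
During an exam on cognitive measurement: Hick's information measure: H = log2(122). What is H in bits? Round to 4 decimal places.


H = log2(n)
H = log2(122)
= 6.9307


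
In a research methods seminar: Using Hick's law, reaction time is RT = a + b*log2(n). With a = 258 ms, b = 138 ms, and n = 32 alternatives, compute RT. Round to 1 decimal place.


RT = 258 + 138 * log2(32)
log2(32) = 5.0
RT = 258 + 138 * 5.0
= 258 + 690.0
= 948.0 ms


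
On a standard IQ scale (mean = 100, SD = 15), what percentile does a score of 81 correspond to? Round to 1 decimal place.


z = (IQ - mean) / SD
z = (81 - 100) / 15 = -1.2667
Percentile = Phi(-1.2667) * 100
Phi(-1.2667) = 0.102631
= 10.3


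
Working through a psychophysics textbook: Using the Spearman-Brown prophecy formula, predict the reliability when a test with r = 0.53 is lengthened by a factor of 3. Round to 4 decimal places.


r_new = n*r / (1 + (n-1)*r)
Numerator = 3 * 0.53 = 1.59
Denominator = 1 + 2 * 0.53 = 2.06
r_new = 1.59 / 2.06
= 0.7718


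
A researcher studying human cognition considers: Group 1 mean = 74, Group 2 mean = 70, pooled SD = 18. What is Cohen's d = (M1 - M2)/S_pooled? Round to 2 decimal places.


Cohen's d = (M1 - M2) / S_pooled
= (74 - 70) / 18
= 4 / 18
= 0.22


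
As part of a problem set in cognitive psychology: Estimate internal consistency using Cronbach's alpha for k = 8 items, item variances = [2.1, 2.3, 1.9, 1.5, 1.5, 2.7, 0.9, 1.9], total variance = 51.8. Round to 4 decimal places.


alpha = (k/(k-1)) * (1 - sum(s_i^2)/s_total^2)
sum(item variances) = 14.8
k/(k-1) = 8/7 = 1.142857
1 - 14.8/51.8 = 1 - 0.285714 = 0.714286
alpha = 1.142857 * 0.714286
= 0.8163


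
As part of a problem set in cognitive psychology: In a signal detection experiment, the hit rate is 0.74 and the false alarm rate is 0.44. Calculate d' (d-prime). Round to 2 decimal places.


d' = z(HR) - z(FAR)
z(0.74) = 0.6433
z(0.44) = -0.151
d' = 0.6433 - -0.151
= 0.79


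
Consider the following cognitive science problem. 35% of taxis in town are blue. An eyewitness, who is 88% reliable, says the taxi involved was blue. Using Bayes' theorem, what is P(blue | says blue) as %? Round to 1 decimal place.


P(blue | says blue) = P(says blue | blue)*P(blue) / [P(says blue | blue)*P(blue) + P(says blue | not blue)*P(not blue)]
Numerator = 0.88 * 0.35 = 0.308
False identification = 0.12 * 0.65 = 0.078
P = 0.308 / (0.308 + 0.078)
= 0.308 / 0.386
As percentage = 79.8


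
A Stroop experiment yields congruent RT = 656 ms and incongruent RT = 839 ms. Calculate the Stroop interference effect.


Stroop effect = RT(incongruent) - RT(congruent)
= 839 - 656
= 183 ms


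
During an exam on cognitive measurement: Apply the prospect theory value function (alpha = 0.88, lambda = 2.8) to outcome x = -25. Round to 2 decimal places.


Since x = -25 < 0, use v(x) = -lambda*(-x)^alpha
(-x) = 25
25^0.88 = 16.9898
v(-25) = -2.8 * 16.9898
= -47.57


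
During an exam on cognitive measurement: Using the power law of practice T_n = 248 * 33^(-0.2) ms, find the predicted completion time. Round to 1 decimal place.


T_n = 248 * 33^(-0.2)
33^(-0.2) = 0.496932
T_n = 248 * 0.496932
= 123.2 ms


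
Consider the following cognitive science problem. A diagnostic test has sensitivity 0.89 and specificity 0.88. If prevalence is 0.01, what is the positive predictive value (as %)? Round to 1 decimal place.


PPV = (sens * prev) / (sens * prev + (1-spec) * (1-prev))
Numerator = 0.89 * 0.01 = 0.0089
P(positive and no disease) = (1 - spec) * (1 - prev) = (1 - 0.88) * (1 - 0.01) = 0.1188
Denominator = 0.0089 + 0.1188 = 0.1277
PPV = 0.0089 / 0.1277 = 0.069695
As percentage = 7.0


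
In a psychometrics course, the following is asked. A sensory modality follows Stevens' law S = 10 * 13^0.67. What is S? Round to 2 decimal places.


S = 10 * 13^0.67
13^0.67 = 5.5762
S = 10 * 5.5762
= 55.76


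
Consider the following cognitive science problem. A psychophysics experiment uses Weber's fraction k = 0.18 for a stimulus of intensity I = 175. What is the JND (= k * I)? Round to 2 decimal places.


JND = k * I
JND = 0.18 * 175
= 31.50


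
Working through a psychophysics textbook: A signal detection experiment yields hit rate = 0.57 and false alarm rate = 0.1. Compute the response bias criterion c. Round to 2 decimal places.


c = -0.5 * (z(HR) + z(FAR))
z(0.57) = 0.1764
z(0.1) = -1.2816
c = -0.5 * (0.1764 + -1.2816)
= -0.5 * -1.1052
= 0.55


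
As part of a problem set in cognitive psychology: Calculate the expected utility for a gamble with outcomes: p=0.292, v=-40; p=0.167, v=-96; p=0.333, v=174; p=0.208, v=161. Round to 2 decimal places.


EU = sum(p_i * v_i)
0.292 * -40 = -11.68
0.167 * -96 = -16.032
0.333 * 174 = 57.942
0.208 * 161 = 33.488
EU = -11.68 + -16.032 + 57.942 + 33.488
= 63.72


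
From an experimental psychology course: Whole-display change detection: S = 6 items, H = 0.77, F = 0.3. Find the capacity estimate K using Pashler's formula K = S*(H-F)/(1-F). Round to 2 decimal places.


K = S * (H - F) / (1 - F)
H - F = 0.47
1 - F = 0.7
K = 6 * 0.47 / 0.7
= 4.03


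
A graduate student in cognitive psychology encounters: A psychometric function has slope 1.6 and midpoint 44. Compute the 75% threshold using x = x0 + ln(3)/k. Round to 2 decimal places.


At P = 0.75: 0.75 = 1/(1 + e^(-k*(x-x0)))
Solving: e^(-k*(x-x0)) = 1/3
x = x0 + ln(3)/k
ln(3) = 1.0986
x = 44 + 1.0986/1.6
= 44 + 0.6866
= 44.69


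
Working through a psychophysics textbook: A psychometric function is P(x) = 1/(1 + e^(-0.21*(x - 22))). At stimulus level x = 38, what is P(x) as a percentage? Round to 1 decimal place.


P(x) = 1/(1 + e^(-0.21*(38 - 22)))
Exponent = -0.21 * 16 = -3.36
e^(-3.36) = 0.034735
P = 1/(1 + 0.034735) = 0.966431
Percentage = 96.6


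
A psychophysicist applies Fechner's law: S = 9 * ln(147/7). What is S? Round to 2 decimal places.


S = 9 * ln(147/7)
I/I0 = 21.0
ln(21.0) = 3.0445
S = 9 * 3.0445
= 27.40


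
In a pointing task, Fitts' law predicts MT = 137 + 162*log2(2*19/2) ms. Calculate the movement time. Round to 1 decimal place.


MT = 137 + 162 * log2(2*19/2)
2D/W = 19.0
log2(19.0) = 4.2479
MT = 137 + 162 * 4.2479
= 825.2 ms


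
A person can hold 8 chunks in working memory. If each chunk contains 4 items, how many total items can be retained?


Total items = chunks * items_per_chunk
= 8 * 4
= 32


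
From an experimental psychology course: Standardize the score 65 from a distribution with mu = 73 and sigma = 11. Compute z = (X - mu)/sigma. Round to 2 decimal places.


z = (X - mu) / sigma
= (65 - 73) / 11
= -8 / 11
= -0.73


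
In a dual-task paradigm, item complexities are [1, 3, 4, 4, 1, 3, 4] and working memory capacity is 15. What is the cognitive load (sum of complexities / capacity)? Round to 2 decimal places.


Total complexity = 1 + 3 + 4 + 4 + 1 + 3 + 4 = 20
Load = total / capacity = 20 / 15
= 1.33


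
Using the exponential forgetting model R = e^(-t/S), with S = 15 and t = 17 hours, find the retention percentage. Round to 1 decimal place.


R = e^(-t/S)
-t/S = -17/15 = -1.133333
R = e^(-1.133333) = 0.321958
Percentage = 0.321958 * 100
= 32.2


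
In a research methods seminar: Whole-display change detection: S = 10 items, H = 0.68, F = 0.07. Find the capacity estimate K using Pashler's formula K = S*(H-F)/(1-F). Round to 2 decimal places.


K = S * (H - F) / (1 - F)
H - F = 0.61
1 - F = 0.93
K = 10 * 0.61 / 0.93
= 6.56


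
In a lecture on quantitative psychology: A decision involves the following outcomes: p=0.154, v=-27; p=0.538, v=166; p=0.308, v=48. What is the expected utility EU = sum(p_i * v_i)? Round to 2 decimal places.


EU = sum(p_i * v_i)
0.154 * -27 = -4.158
0.538 * 166 = 89.308
0.308 * 48 = 14.784
EU = -4.158 + 89.308 + 14.784
= 99.93


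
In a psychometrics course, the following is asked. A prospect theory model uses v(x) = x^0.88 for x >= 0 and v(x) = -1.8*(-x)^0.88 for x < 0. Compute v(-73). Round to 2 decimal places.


Since x = -73 < 0, use v(x) = -lambda*(-x)^alpha
(-x) = 73
73^0.88 = 43.6239
v(-73) = -1.8 * 43.6239
= -78.52


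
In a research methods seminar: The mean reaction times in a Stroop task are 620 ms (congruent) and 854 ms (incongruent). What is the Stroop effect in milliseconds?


Stroop effect = RT(incongruent) - RT(congruent)
= 854 - 620
= 234 ms


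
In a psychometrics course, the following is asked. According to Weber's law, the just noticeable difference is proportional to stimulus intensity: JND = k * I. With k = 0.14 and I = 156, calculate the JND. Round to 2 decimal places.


JND = k * I
JND = 0.14 * 156
= 21.84


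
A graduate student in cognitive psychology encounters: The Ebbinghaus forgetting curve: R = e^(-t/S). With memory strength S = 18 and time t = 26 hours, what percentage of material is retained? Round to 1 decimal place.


R = e^(-t/S)
-t/S = -26/18 = -1.444444
R = e^(-1.444444) = 0.235877
Percentage = 0.235877 * 100
= 23.6


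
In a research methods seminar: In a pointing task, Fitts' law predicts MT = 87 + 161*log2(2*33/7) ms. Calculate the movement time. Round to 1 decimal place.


MT = 87 + 161 * log2(2*33/7)
2D/W = 9.428571
log2(9.428571) = 3.237
MT = 87 + 161 * 3.237
= 608.2 ms


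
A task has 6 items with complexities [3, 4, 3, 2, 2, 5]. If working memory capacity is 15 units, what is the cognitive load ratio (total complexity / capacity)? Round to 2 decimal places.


Total complexity = 3 + 4 + 3 + 2 + 2 + 5 = 19
Load = total / capacity = 19 / 15
= 1.27


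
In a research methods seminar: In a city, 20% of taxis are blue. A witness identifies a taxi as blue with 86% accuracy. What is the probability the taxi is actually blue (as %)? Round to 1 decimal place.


P(blue | says blue) = P(says blue | blue)*P(blue) / [P(says blue | blue)*P(blue) + P(says blue | not blue)*P(not blue)]
Numerator = 0.86 * 0.2 = 0.172
False identification = 0.14 * 0.8 = 0.112
P = 0.172 / (0.172 + 0.112)
= 0.172 / 0.284
As percentage = 60.6


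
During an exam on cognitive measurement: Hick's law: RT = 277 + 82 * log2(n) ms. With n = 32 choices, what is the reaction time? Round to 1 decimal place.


RT = 277 + 82 * log2(32)
log2(32) = 5.0
RT = 277 + 82 * 5.0
= 277 + 410.0
= 687.0 ms


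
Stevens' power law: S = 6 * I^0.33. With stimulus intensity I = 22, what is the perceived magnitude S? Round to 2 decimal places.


S = 6 * 22^0.33
22^0.33 = 2.7733
S = 6 * 2.7733
= 16.64


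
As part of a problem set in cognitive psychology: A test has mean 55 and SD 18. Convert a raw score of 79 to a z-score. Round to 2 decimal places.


z = (X - mu) / sigma
= (79 - 55) / 18
= 24 / 18
= 1.33


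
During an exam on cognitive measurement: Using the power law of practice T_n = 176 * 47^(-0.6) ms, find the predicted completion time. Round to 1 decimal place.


T_n = 176 * 47^(-0.6)
47^(-0.6) = 0.099252
T_n = 176 * 0.099252
= 17.5 ms


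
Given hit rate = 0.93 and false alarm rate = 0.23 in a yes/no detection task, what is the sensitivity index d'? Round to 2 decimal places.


d' = z(HR) - z(FAR)
z(0.93) = 1.4758
z(0.23) = -0.7388
d' = 1.4758 - -0.7388
= 2.21


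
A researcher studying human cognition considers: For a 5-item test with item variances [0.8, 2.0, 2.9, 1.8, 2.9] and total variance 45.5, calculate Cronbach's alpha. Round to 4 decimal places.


alpha = (k/(k-1)) * (1 - sum(s_i^2)/s_total^2)
sum(item variances) = 10.4
k/(k-1) = 5/4 = 1.25
1 - 10.4/45.5 = 1 - 0.228571 = 0.771429
alpha = 1.25 * 0.771429
= 0.9643


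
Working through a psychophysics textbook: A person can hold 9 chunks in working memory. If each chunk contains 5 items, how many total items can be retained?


Total items = chunks * items_per_chunk
= 9 * 5
= 45


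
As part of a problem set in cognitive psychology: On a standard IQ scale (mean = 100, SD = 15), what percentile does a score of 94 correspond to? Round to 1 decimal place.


z = (IQ - mean) / SD
z = (94 - 100) / 15 = -0.4
Percentile = Phi(-0.4) * 100
Phi(-0.4) = 0.344578
= 34.5


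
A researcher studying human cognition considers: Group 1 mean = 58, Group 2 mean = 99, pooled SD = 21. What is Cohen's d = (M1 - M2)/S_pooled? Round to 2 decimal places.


Cohen's d = (M1 - M2) / S_pooled
= (58 - 99) / 21
= -41 / 21
= -1.95


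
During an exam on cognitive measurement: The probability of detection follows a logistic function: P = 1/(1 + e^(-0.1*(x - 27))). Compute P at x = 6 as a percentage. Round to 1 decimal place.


P(x) = 1/(1 + e^(-0.1*(6 - 27)))
Exponent = -0.1 * -21 = 2.1
e^(2.1) = 8.16617
P = 1/(1 + 8.16617) = 0.109097
Percentage = 10.9


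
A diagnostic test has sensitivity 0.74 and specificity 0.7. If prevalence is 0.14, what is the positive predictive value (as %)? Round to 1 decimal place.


PPV = (sens * prev) / (sens * prev + (1-spec) * (1-prev))
Numerator = 0.74 * 0.14 = 0.1036
P(positive and no disease) = (1 - spec) * (1 - prev) = (1 - 0.7) * (1 - 0.14) = 0.258
Denominator = 0.1036 + 0.258 = 0.3616
PPV = 0.1036 / 0.3616 = 0.286504
As percentage = 28.7


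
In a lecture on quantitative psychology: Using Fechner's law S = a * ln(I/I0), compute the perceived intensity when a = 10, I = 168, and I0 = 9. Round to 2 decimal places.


S = 10 * ln(168/9)
I/I0 = 18.666667
ln(18.666667) = 2.9267
S = 10 * 2.9267
= 29.27


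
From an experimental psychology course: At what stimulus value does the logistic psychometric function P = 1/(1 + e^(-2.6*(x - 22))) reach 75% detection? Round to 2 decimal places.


At P = 0.75: 0.75 = 1/(1 + e^(-k*(x-x0)))
Solving: e^(-k*(x-x0)) = 1/3
x = x0 + ln(3)/k
ln(3) = 1.0986
x = 22 + 1.0986/2.6
= 22 + 0.4225
= 22.42


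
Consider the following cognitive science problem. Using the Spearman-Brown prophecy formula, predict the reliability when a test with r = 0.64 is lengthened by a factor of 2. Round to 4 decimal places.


r_new = n*r / (1 + (n-1)*r)
Numerator = 2 * 0.64 = 1.28
Denominator = 1 + 1 * 0.64 = 1.64
r_new = 1.28 / 1.64
= 0.7805


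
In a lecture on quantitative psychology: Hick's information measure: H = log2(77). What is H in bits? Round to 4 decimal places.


H = log2(n)
H = log2(77)
= 6.2668


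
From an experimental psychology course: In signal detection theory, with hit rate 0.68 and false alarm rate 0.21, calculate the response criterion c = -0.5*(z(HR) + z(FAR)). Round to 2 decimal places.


c = -0.5 * (z(HR) + z(FAR))
z(0.68) = 0.4677
z(0.21) = -0.8064
c = -0.5 * (0.4677 + -0.8064)
= -0.5 * -0.3387
= 0.17


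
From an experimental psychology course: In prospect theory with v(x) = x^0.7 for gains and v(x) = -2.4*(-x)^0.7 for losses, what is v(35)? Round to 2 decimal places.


Since x = 35 >= 0, use v(x) = x^0.7
35^0.7 = 12.0461
v(35) = 12.05


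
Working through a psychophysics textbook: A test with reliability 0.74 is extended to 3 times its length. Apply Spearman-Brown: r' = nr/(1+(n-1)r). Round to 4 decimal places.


r_new = n*r / (1 + (n-1)*r)
Numerator = 3 * 0.74 = 2.22
Denominator = 1 + 2 * 0.74 = 2.48
r_new = 2.22 / 2.48
= 0.8952


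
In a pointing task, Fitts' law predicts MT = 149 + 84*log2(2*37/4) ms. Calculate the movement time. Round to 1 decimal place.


MT = 149 + 84 * log2(2*37/4)
2D/W = 18.5
log2(18.5) = 4.2095
MT = 149 + 84 * 4.2095
= 502.6 ms


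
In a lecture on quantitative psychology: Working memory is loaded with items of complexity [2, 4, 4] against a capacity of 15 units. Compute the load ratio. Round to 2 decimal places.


Total complexity = 2 + 4 + 4 = 10
Load = total / capacity = 10 / 15
= 0.67


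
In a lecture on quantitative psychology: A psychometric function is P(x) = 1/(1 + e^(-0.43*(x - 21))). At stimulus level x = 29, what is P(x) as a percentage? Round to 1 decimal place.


P(x) = 1/(1 + e^(-0.43*(29 - 21)))
Exponent = -0.43 * 8 = -3.44
e^(-3.44) = 0.032065
P = 1/(1 + 0.032065) = 0.968931
Percentage = 96.9


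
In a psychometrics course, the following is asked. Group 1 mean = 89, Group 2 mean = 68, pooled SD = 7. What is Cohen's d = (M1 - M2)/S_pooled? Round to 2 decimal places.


Cohen's d = (M1 - M2) / S_pooled
= (89 - 68) / 7
= 21 / 7
= 3.00


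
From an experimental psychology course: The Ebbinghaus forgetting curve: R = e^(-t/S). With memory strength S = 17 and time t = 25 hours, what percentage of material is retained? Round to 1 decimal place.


R = e^(-t/S)
-t/S = -25/17 = -1.470588
R = e^(-1.470588) = 0.22979
Percentage = 0.22979 * 100
= 23.0


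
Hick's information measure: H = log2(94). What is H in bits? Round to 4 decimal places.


H = log2(n)
H = log2(94)
= 6.5546


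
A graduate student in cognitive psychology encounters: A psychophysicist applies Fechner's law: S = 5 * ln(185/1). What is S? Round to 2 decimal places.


S = 5 * ln(185/1)
I/I0 = 185.0
ln(185.0) = 5.2204
S = 5 * 5.2204
= 26.10


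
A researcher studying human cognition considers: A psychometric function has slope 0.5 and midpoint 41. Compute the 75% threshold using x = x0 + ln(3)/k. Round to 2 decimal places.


At P = 0.75: 0.75 = 1/(1 + e^(-k*(x-x0)))
Solving: e^(-k*(x-x0)) = 1/3
x = x0 + ln(3)/k
ln(3) = 1.0986
x = 41 + 1.0986/0.5
= 41 + 2.1972
= 43.20


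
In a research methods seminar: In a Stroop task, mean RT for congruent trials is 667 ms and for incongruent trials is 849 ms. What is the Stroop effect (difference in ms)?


Stroop effect = RT(incongruent) - RT(congruent)
= 849 - 667
= 182 ms


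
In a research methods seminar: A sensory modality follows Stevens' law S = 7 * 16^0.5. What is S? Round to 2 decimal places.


S = 7 * 16^0.5
16^0.5 = 4.0
S = 7 * 4.0
= 28.00


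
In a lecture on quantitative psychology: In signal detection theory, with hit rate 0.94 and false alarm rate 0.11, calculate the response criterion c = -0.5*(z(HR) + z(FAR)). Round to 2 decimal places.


c = -0.5 * (z(HR) + z(FAR))
z(0.94) = 1.5548
z(0.11) = -1.2265
c = -0.5 * (1.5548 + -1.2265)
= -0.5 * 0.3283
= -0.16


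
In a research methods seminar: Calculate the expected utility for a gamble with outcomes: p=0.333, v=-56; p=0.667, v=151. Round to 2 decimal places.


EU = sum(p_i * v_i)
0.333 * -56 = -18.648
0.667 * 151 = 100.717
EU = -18.648 + 100.717
= 82.07


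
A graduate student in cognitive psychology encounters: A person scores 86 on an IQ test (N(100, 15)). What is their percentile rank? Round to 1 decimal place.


z = (IQ - mean) / SD
z = (86 - 100) / 15 = -0.9333
Percentile = Phi(-0.9333) * 100
Phi(-0.9333) = 0.175333
= 17.5


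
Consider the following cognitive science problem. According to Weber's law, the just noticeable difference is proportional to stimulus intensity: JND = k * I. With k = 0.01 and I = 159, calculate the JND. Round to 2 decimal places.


JND = k * I
JND = 0.01 * 159
= 1.59


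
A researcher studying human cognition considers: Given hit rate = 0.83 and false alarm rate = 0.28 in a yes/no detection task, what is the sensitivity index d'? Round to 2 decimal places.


d' = z(HR) - z(FAR)
z(0.83) = 0.9542
z(0.28) = -0.5828
d' = 0.9542 - -0.5828
= 1.54


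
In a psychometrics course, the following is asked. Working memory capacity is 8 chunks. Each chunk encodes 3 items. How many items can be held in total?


Total items = chunks * items_per_chunk
= 8 * 3
= 24


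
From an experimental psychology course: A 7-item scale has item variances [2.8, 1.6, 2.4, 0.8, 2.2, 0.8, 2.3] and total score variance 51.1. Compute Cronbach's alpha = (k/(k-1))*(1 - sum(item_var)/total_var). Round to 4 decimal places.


alpha = (k/(k-1)) * (1 - sum(s_i^2)/s_total^2)
sum(item variances) = 12.9
k/(k-1) = 7/6 = 1.166667
1 - 12.9/51.1 = 1 - 0.252446 = 0.747554
alpha = 1.166667 * 0.747554
= 0.8721


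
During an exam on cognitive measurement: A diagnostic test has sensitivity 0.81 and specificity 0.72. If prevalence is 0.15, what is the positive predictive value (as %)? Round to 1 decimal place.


PPV = (sens * prev) / (sens * prev + (1-spec) * (1-prev))
Numerator = 0.81 * 0.15 = 0.1215
P(positive and no disease) = (1 - spec) * (1 - prev) = (1 - 0.72) * (1 - 0.15) = 0.238
Denominator = 0.1215 + 0.238 = 0.3595
PPV = 0.1215 / 0.3595 = 0.337969
As percentage = 33.8


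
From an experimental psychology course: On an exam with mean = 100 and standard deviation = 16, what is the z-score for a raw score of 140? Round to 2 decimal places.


z = (X - mu) / sigma
= (140 - 100) / 16
= 40 / 16
= 2.50


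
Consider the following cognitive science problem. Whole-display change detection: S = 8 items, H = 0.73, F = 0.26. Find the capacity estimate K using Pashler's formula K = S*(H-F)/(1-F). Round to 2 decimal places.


K = S * (H - F) / (1 - F)
H - F = 0.47
1 - F = 0.74
K = 8 * 0.47 / 0.74
= 5.08


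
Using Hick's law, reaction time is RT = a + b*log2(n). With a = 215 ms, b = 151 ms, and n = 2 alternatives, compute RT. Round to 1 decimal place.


RT = 215 + 151 * log2(2)
log2(2) = 1.0
RT = 215 + 151 * 1.0
= 215 + 151.0
= 366.0 ms


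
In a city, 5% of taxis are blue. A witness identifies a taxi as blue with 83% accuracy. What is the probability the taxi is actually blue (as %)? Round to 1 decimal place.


P(blue | says blue) = P(says blue | blue)*P(blue) / [P(says blue | blue)*P(blue) + P(says blue | not blue)*P(not blue)]
Numerator = 0.83 * 0.05 = 0.0415
False identification = 0.17 * 0.95 = 0.1615
P = 0.0415 / (0.0415 + 0.1615)
= 0.0415 / 0.203
As percentage = 20.4


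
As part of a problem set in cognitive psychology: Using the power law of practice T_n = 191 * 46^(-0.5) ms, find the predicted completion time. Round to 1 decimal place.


T_n = 191 * 46^(-0.5)
46^(-0.5) = 0.147442
T_n = 191 * 0.147442
= 28.2 ms


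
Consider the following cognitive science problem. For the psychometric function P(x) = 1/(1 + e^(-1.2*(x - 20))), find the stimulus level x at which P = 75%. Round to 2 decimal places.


At P = 0.75: 0.75 = 1/(1 + e^(-k*(x-x0)))
Solving: e^(-k*(x-x0)) = 1/3
x = x0 + ln(3)/k
ln(3) = 1.0986
x = 20 + 1.0986/1.2
= 20 + 0.9155
= 20.92
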